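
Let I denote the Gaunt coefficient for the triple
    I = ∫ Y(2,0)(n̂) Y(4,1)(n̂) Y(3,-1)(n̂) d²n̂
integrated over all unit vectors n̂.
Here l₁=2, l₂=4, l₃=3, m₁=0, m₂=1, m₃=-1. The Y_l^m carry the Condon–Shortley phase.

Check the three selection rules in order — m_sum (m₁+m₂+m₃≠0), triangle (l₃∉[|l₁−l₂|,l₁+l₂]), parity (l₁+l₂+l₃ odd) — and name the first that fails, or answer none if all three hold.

m₁+m₂+m₃ = 0 + 1 − 1 = 0  ✓
triangle: |2−4|=2 ≤ l₃=3 ≤ 2+4=6  ✓
parity: l₁+l₂+l₃ = 9 is odd  ✗

parity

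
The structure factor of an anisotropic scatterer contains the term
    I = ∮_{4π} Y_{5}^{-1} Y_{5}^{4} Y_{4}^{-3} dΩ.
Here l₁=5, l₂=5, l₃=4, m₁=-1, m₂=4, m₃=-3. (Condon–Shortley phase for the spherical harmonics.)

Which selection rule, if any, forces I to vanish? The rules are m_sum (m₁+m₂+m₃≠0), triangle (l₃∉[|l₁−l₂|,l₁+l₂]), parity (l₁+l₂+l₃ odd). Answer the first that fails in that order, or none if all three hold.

none

m₁+m₂+m₃ = -1 + 4 − 3 = 0  ✓
triangle: |5−5|=0 ≤ l₃=4 ≤ 5+5=10  ✓
parity: l₁+l₂+l₃ = 14 is even  ✓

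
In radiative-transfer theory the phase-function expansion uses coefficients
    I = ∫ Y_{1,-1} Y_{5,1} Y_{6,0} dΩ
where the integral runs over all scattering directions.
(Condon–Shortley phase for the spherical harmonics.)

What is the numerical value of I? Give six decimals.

Rules hold: Σm=0, L=12 even, 4≤6≤6.
N = 3·11·13 = 429
Δ = 0!·2!·10!/13! = 1/858
Racah Σ t=0..0: t=0:+1/14400 = 1/14400
⇒ 3j(1 5 6; 0 0 0)² = 6/143, sgn +1
Racah Σ t=0..0: t=0:+1/34560 = 1/34560
⇒ 3j(1 5 6; -1 1 0)² = 5/286, sgn +1
4πI² = N·(3j₀)²·(3jₘ)² = 45/143
I = +1·√(0.314685/4π) = 0.15824621

0.158246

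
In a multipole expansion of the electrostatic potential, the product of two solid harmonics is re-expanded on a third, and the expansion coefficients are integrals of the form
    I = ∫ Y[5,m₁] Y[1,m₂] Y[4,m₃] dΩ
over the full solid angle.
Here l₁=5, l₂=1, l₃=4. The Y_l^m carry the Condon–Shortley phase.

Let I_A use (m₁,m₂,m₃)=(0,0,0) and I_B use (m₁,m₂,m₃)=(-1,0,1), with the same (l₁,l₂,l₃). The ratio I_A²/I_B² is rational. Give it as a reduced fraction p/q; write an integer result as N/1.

25/24

Same 5,1,4: normalisation and zero-m 3j drop out of the ratio.
A: Δ: 2! 8! 0! / 11! → 1/495; sum: t=1:−1/576 = -1/576; 3j²(5 1 4; 0 0 0) = Δ·Π!·Σ² = 5/99  (sign -1)
B: Δ: 2! 8! 0! / 11! → 1/495; sum: t=1:−1/720 = -1/720; 3j²(5 1 4; -1 0 1) = Δ·Π!·Σ² = 8/165  (sign +1)
I_A²/I_B² = (5/99)/(8/165) = 25/24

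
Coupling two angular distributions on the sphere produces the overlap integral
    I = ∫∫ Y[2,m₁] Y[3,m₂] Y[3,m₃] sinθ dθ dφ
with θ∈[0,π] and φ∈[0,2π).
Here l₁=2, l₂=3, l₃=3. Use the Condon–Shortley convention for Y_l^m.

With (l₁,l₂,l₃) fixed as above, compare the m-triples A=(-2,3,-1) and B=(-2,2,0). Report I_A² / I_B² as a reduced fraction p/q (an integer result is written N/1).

l's match ⇒ only the (l;m) 3-j factors differ between A and B.
A: triangle coeff Δ(2,3,3) = 1/3780; Σ_t [2,2]: t=2:+1/96 = 1/96; (3j)²=1/42 [(2 3 3; -2 3 -1)], sign=+1
B: triangle coeff Δ(2,3,3) = 1/3780; Σ_t [2,2]: t=2:+1/24 = 1/24; (3j)²=1/21 [(2 3 3; -2 2 0)], sign=-1
I_A²/I_B² = (1/42)/(1/21) = 1/2

1/2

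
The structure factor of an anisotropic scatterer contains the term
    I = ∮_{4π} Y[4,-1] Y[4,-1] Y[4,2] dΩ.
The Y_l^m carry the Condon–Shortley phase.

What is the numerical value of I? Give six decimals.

Rules hold: Σm=0, L=12 even, 0≤4≤8.
N = 9·9·9 = 729
Δ = 4!·4!·4!/13! = 1/450450
Racah Σ t=0..4: t=0:+1/13824 t=1:−1/216 t=2:+1/64 t=3:−1/216 t=4:+1/13824 = 5/768
⇒ 3j(4 4 4; 0 0 0)² = 18/1001, sgn +1
Racah Σ t=1..3: t=1:−1/576 t=2:+1/144 t=3:−1/576 = 1/288
⇒ 3j(4 4 4; -1 -1 2)² = 20/1001, sgn +1
4πI² = N·(3j₀)²·(3jₘ)² = 262440/1002001
I = +1·√(0.261916/4π) = 0.14436968

0.144370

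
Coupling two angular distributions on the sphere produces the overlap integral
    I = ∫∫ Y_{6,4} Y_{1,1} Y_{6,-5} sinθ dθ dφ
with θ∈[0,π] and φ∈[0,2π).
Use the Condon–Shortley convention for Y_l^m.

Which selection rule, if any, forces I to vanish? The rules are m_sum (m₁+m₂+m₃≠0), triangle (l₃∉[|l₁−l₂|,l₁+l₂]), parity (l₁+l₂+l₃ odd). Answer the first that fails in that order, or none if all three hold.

parity

azimuthal sum: 4 + 1 − 5 = 0  ✓
5 ≤ 6 ≤ 7 (triangle on l)  ✓
L = 6 + 1 + 6 = 13 (odd)  ✗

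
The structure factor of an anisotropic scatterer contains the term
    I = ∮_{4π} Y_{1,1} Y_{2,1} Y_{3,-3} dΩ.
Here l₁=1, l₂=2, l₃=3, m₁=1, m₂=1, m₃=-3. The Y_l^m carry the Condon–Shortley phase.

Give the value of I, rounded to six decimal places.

0.000000

Σmᵢ = -1 ≠ 0, so the φ-integral vanishes; I = 0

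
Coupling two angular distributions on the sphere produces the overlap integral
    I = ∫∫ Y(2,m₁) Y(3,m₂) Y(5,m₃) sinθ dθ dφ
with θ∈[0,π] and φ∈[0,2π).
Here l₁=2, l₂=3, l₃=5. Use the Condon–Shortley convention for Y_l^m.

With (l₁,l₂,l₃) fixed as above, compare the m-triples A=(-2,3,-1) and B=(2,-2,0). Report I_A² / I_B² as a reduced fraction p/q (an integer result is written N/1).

1/5

Same 2,3,5: normalisation and zero-m 3j drop out of the ratio.
A: Δ: 0! 4! 6! / 11! → 1/2310; sum: t=0:+1/17280 = 1/17280; 3j²(2 3 5; -2 3 -1) = Δ·Π!·Σ² = 1/2310  (sign +1)
B: Δ: 0! 4! 6! / 11! → 1/2310; sum: t=0:+1/2880 = 1/2880; 3j²(2 3 5; 2 -2 0) = Δ·Π!·Σ² = 1/462  (sign -1)
I_A²/I_B² = (1/2310)/(1/462) = 1/5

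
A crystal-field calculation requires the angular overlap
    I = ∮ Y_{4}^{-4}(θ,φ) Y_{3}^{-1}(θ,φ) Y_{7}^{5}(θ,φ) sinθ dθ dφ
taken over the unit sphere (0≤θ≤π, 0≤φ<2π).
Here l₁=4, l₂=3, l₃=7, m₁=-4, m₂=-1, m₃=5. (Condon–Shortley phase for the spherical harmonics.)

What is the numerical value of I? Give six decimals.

-0.149912

Checks pass: Σm=0; 14 even; l₃=7∈[1,7].
(2·4+1)(2·3+1)(2·7+1) = 945
Δ: 0! 8! 6! / 15! → 1/45045
sum: t=0:+1/20736 = 1/20736
3j²(4 3 7; 0 0 0) = Δ·Π!·Σ² = 35/1287  (sign -1)
sum: t=0:+1/1935360 = 1/1935360
3j²(4 3 7; -4 -1 5) = Δ·Π!·Σ² = 1/91  (sign +1)
combine: 4πI² = 945·35/1287·1/91 = 525/1859
take √, sign -1: I = -0.14991153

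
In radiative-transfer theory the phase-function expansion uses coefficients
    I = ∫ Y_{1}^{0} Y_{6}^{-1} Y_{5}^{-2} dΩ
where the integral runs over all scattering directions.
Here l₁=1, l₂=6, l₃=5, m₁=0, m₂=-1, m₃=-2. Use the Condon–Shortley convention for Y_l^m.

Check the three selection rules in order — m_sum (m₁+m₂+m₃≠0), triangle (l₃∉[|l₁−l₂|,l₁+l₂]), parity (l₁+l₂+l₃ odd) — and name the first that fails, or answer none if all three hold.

m_sum

m₁+m₂+m₃ = 0 − 1 − 2 = -3  ✗
triangle: |1−6|=5 ≤ l₃=5 ≤ 1+6=7
parity: l₁+l₂+l₃ = 12 is even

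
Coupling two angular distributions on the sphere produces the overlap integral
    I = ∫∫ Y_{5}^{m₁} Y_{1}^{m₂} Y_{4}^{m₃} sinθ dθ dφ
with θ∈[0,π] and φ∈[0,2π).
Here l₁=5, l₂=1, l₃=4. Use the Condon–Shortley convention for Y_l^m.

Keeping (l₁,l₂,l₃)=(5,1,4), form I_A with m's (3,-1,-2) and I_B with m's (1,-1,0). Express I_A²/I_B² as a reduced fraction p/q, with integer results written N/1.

28/15

l's match ⇒ only the (l;m) 3-j factors differ between A and B.
A: triangle coeff Δ(5,1,4) = 1/495; Σ_t [0,0]: t=0:+1/2880 = 1/2880; (3j)²=28/495 [(5 1 4; 3 -1 -2)], sign=+1
B: triangle coeff Δ(5,1,4) = 1/495; Σ_t [0,0]: t=0:+1/1152 = 1/1152; (3j)²=1/33 [(5 1 4; 1 -1 0)], sign=+1
I_A²/I_B² = (28/495)/(1/33) = 28/15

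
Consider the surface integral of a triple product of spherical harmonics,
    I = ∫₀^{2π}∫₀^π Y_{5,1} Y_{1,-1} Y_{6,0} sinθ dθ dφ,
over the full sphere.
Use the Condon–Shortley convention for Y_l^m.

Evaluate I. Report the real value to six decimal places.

m-sum 0 ✓  L=12 even ✓  4≤6≤6 ✓
Π(2lᵢ+1) = 11×3×13 = 429
triangle coeff Δ(5,1,6) = 1/858
Σ_t [0,0]: t=0:+1/14400 = 1/14400
(3j)²=6/143 [(5 1 6; 0 0 0)], sign=+1
Σ_t [0,0]: t=0:+1/34560 = 1/34560
(3j)²=5/286 [(5 1 6; 1 -1 0)], sign=+1
⇒ 4πI² = 45/143
I = (+1)√(45/143/(4π)) = 0.15824621

0.158246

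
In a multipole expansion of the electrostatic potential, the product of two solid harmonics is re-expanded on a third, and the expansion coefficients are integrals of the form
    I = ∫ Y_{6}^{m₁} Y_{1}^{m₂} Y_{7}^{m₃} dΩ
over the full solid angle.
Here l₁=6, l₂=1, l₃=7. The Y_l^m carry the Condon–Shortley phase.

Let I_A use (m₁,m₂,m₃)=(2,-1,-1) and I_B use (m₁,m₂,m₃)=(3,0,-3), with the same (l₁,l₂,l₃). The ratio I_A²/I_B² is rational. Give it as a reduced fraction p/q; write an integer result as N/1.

l's match ⇒ only the (l;m) 3-j factors differ between A and B.
A: triangle coeff Δ(6,1,7) = 1/1365; Σ_t [0,0]: t=0:+1/1935360 = 1/1935360; (3j)²=1/91 [(6 1 7; 2 -1 -1)], sign=+1
B: triangle coeff Δ(6,1,7) = 1/1365; Σ_t [0,0]: t=0:+1/2177280 = 1/2177280; (3j)²=8/273 [(6 1 7; 3 0 -3)], sign=+1
I_A²/I_B² = (1/91)/(8/273) = 3/8

3/8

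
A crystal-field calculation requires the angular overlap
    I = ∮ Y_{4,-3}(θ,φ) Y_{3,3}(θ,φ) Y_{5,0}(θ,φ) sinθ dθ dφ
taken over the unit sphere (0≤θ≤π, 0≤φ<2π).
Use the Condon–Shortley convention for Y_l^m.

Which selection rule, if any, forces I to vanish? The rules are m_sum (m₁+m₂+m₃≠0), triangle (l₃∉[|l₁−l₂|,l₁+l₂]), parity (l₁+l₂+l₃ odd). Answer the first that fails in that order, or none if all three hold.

none

m₁+m₂+m₃ = -3 + 3 + 0 = 0  ✓
triangle: |4−3|=1 ≤ l₃=5 ≤ 4+3=7  ✓
parity: l₁+l₂+l₃ = 12 is even  ✓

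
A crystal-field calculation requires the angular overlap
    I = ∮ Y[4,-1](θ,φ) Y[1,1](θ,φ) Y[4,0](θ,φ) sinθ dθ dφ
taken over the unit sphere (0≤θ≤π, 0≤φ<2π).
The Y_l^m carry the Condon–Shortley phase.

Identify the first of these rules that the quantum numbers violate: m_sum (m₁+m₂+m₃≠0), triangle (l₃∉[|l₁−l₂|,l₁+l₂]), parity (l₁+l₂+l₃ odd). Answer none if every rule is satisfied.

azimuthal sum: -1 + 1 + 0 = 0  ✓
3 ≤ 4 ≤ 5 (triangle on l)  ✓
L = 4 + 1 + 4 = 9 (odd)  ✗

parity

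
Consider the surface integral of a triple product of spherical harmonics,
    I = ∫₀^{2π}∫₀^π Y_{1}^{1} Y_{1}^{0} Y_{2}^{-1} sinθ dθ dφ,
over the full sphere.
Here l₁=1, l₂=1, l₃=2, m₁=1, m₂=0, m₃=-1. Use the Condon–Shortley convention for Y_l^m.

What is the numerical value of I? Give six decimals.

-0.218510

Checks pass: Σm=0; 4 even; l₃=2∈[0,2].
(2·1+1)(2·1+1)(2·2+1) = 45
Δ: 0! 2! 2! / 5! → 1/30
sum: t=0:+1/1 = 1/1
3j²(1 1 2; 0 0 0) = Δ·Π!·Σ² = 2/15  (sign +1)
sum: t=0:+1/2 = 1/2
3j²(1 1 2; 1 0 -1) = Δ·Π!·Σ² = 1/10  (sign -1)
combine: 4πI² = 45·2/15·1/10 = 3/5
take √, sign -1: I = -0.21850969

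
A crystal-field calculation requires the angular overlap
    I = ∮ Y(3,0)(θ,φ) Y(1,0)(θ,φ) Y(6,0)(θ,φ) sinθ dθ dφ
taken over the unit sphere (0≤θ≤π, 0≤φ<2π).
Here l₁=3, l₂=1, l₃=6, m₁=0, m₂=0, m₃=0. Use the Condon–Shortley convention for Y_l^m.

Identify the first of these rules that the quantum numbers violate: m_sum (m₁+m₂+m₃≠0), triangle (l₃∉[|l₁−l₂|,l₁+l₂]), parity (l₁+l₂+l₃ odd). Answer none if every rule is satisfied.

triangle

azimuthal sum: 0 + 0 + 0 = 0  ✓
2 ≤ 6 ≤ 4 (triangle on l)  ✗
L = 3 + 1 + 6 = 10 (even)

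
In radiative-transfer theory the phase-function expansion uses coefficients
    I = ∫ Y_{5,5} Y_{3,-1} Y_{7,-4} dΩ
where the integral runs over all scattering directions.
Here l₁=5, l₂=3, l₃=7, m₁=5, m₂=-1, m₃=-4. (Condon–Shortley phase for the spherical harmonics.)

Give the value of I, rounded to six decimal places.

0.000000

Σlᵢ=15 odd — θ-integrand is odd under cosθ→−cosθ; I=0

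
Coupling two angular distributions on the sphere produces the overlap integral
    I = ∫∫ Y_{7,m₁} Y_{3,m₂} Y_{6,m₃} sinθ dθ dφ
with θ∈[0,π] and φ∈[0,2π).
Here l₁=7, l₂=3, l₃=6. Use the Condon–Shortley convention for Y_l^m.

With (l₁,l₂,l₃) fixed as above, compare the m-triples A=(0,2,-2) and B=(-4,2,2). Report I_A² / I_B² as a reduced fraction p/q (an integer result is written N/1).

350/33

l's match ⇒ only the (l;m) 3-j factors differ between A and B.
A: triangle coeff Δ(7,3,6) = 1/2042040; Σ_t [3,4]: t=3:−1/207360 t=4:+1/725760 = -1/290304; (3j)²=125/7293 [(7 3 6; 0 2 -2)], sign=-1
B: triangle coeff Δ(7,3,6) = 1/2042040; Σ_t [3,4]: t=3:−1/967680 t=4:+1/725760 = 1/2903040; (3j)²=5/3094 [(7 3 6; -4 2 2)], sign=+1
I_A²/I_B² = (125/7293)/(5/3094) = 350/33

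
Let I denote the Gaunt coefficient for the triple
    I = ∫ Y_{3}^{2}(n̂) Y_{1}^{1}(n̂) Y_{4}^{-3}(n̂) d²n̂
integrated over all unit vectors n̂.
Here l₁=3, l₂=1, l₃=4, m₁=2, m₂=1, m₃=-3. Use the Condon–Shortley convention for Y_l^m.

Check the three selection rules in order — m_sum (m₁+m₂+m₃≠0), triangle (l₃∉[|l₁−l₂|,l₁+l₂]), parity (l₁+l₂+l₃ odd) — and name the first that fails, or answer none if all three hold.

none

m₁+m₂+m₃ = 2 + 1 − 3 = 0  ✓
triangle: |3−1|=2 ≤ l₃=4 ≤ 3+1=4  ✓
parity: l₁+l₂+l₃ = 8 is even  ✓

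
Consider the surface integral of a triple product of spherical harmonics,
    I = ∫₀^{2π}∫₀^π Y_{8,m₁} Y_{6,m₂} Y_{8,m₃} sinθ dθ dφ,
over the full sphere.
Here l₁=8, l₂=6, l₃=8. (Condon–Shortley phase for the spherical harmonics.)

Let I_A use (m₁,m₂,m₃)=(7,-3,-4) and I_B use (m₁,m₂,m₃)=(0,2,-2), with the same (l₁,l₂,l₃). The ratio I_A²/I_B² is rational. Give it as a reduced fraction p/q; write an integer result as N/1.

121/52

l's match ⇒ only the (l;m) 3-j factors differ between A and B.
A: triangle coeff Δ(8,6,8) = 1/13742520792; Σ_t [0,1]: t=0:+1/9405849600 t=1:−1/20901888000 = 11/188116992000; (3j)²=121/14858 [(8 6 8; 7 -3 -4)], sign=+1
B: triangle coeff Δ(8,6,8) = 1/13742520792; Σ_t [2,6]: t=2:+1/597196800 t=3:−1/62208000 t=4:+1/39813120 t=5:−1/130636800 t=6:+1/2786918400 = 143/41803776000; (3j)²=26/7429 [(8 6 8; 0 2 -2)], sign=+1
I_A²/I_B² = (121/14858)/(26/7429) = 121/52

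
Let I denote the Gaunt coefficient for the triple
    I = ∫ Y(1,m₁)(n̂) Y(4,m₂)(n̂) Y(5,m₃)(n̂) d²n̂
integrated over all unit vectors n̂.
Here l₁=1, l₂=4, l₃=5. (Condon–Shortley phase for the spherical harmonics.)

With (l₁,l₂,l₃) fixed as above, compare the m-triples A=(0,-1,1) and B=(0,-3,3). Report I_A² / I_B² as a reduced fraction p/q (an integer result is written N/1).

3/2

l's match ⇒ only the (l;m) 3-j factors differ between A and B.
A: triangle coeff Δ(1,4,5) = 1/495; Σ_t [0,0]: t=0:+1/720 = 1/720; (3j)²=8/165 [(1 4 5; 0 -1 1)], sign=+1
B: triangle coeff Δ(1,4,5) = 1/495; Σ_t [0,0]: t=0:+1/5040 = 1/5040; (3j)²=16/495 [(1 4 5; 0 -3 3)], sign=+1
I_A²/I_B² = (8/165)/(16/495) = 3/2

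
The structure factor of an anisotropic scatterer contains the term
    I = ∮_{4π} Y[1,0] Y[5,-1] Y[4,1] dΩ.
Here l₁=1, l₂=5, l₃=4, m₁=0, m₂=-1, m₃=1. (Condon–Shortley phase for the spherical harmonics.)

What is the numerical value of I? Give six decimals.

-0.240571

m-sum 0 ✓  L=10 even ✓  4≤4≤6 ✓
Π(2lᵢ+1) = 3×11×9 = 297
triangle coeff Δ(1,5,4) = 1/495
Σ_t [1,1]: t=1:−1/576 = -1/576
(3j)²=5/99 [(1 5 4; 0 0 0)], sign=-1
Σ_t [1,1]: t=1:−1/720 = -1/720
(3j)²=8/165 [(1 5 4; 0 -1 1)], sign=+1
⇒ 4πI² = 8/11
I = (-1)√(8/11/(4π)) = -0.24057125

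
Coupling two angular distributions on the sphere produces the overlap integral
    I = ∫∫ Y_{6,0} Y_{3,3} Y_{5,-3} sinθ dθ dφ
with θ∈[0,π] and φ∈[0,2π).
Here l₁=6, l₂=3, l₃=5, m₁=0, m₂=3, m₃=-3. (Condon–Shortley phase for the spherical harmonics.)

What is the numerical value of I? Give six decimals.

-0.110086

Rules hold: Σm=0, L=14 even, 3≤5≤9.
N = 13·7·11 = 1001
Δ = 4!·8!·2!/15! = 1/675675
Racah Σ t=1..3: t=1:−1/8640 t=2:+1/2304 t=3:−1/8640 = 7/34560
⇒ 3j(6 3 5; 0 0 0)² = 7/429, sgn -1
Racah Σ t=4..4: t=4:+1/69120 = 1/69120
⇒ 3j(6 3 5; 0 3 -3)² = 4/429, sgn +1
4πI² = N·(3j₀)²·(3jₘ)² = 196/1287
I = -1·√(0.152292/4π) = -0.11008644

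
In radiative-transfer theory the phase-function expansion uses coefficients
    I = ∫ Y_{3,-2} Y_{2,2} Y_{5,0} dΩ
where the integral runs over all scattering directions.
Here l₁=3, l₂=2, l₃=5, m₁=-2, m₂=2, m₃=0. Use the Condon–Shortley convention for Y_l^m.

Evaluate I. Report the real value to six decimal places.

m-sum 0 ✓  L=10 even ✓  1≤5≤5 ✓
Π(2lᵢ+1) = 7×5×11 = 385
triangle coeff Δ(3,2,5) = 1/2310
Σ_t [0,0]: t=0:+1/144 = 1/144
(3j)²=10/231 [(3 2 5; 0 0 0)], sign=-1
Σ_t [0,0]: t=0:+1/2880 = 1/2880
(3j)²=1/462 [(3 2 5; -2 2 0)], sign=-1
⇒ 4πI² = 25/693
I = (+1)√(25/693/(4π)) = 0.05357948

0.053579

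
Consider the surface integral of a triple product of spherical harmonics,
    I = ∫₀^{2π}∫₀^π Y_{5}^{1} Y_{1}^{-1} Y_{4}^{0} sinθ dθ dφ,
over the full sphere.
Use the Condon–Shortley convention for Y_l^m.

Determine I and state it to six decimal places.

-0.190188

Checks pass: Σm=0; 10 even; l₃=4∈[4,6].
(2·5+1)(2·1+1)(2·4+1) = 297
Δ: 2! 8! 0! / 11! → 1/495
sum: t=1:−1/576 = -1/576
3j²(5 1 4; 0 0 0) = Δ·Π!·Σ² = 5/99  (sign -1)
sum: t=0:+1/1152 = 1/1152
3j²(5 1 4; 1 -1 0) = Δ·Π!·Σ² = 1/33  (sign +1)
combine: 4πI² = 297·5/99·1/33 = 5/11
take √, sign -1: I = -0.19018827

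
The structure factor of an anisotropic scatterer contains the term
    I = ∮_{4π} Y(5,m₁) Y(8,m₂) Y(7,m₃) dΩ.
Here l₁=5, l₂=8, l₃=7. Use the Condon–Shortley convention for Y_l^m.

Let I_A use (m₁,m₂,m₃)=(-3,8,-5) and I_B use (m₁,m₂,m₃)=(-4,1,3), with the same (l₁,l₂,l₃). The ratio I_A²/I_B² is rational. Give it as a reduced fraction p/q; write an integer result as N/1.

968/585

l's match ⇒ only the (l;m) 3-j factors differ between A and B.
A: triangle coeff Δ(5,8,7) = 1/814773960; Σ_t [6,6]: t=6:+1/10450944000 = 1/10450944000; (3j)²=88/4845 [(5 8 7; -3 8 -5)], sign=+1
B: triangle coeff Δ(5,8,7) = 1/814773960; Σ_t [5,6]: t=5:−1/49766400 t=6:+1/130636800 = -13/1045094400; (3j)²=39/3553 [(5 8 7; -4 1 3)], sign=-1
I_A²/I_B² = (88/4845)/(39/3553) = 968/585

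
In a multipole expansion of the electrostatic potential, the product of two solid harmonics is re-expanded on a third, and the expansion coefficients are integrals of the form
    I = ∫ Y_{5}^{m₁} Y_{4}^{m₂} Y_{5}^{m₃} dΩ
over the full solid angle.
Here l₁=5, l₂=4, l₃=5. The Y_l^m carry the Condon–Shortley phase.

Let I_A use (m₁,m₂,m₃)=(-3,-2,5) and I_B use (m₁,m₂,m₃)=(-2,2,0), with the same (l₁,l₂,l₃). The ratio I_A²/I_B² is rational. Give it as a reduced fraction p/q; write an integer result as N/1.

24/7

Shared (l₁,l₂,l₃)=(5,4,5): N and (l;000)² cancel in I_A²/I_B².
A: Δ = 4!·6!·4!/15! = 1/3153150; Racah Σ t=2..2: t=2:+1/69120 = 1/69120; ⇒ 3j(5 4 5; -3 -2 5)² = 4/143, sgn +1
B: Δ = 4!·6!·4!/15! = 1/3153150; Racah Σ t=2..4: t=2:+1/11520 t=3:−1/1728 t=4:+1/3456 = -7/34560; ⇒ 3j(5 4 5; -2 2 0)² = 7/858, sgn +1
I_A²/I_B² = (4/143)/(7/858) = 24/7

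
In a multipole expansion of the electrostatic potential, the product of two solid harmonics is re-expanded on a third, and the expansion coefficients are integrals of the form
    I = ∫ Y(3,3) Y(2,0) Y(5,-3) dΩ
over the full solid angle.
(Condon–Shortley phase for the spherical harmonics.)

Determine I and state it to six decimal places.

Rules hold: Σm=0, L=10 even, 1≤5≤5.
N = 7·5·11 = 385
Δ = 0!·6!·4!/11! = 1/2310
Racah Σ t=0..0: t=0:+1/144 = 1/144
⇒ 3j(3 2 5; 0 0 0)² = 10/231, sgn -1
Racah Σ t=0..0: t=0:+1/2880 = 1/2880
⇒ 3j(3 2 5; 3 0 -3)² = 2/165, sgn +1
4πI² = N·(3j₀)²·(3jₘ)² = 20/99
I = -1·√(0.20202/4π) = -0.12679218

-0.126792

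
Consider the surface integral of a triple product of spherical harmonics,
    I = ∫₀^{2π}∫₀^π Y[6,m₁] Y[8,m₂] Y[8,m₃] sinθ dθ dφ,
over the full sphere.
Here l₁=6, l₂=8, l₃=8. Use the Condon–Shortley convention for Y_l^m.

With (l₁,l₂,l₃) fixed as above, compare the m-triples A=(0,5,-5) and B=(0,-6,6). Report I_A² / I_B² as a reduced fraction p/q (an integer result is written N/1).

25/36

Same 6,8,8: normalisation and zero-m 3j drop out of the ratio.
A: Δ: 6! 6! 10! / 23! → 1/13742520792; sum: t=3:−1/4702924800 t=4:+1/836075520 t=5:−1/1161216000 t=6:+1/15676416000 = 1/5374771200; 3j²(6 8 8; 0 5 -5) = Δ·Π!·Σ² = 325/178296  (sign -1)
B: Δ: 6! 6! 10! / 23! → 1/13742520792; sum: t=0:+1/41803776000 t=1:−1/5225472000 t=2:+1/8360755200 = -1/20901888000; 3j²(6 8 8; 0 -6 6) = Δ·Π!·Σ² = 39/14858  (sign -1)
I_A²/I_B² = (325/178296)/(39/14858) = 25/36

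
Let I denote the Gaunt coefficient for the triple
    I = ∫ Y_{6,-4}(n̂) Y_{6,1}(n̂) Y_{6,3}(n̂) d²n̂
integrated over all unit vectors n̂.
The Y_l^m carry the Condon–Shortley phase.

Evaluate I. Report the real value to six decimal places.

-0.084679

Checks pass: Σm=0; 18 even; l₃=6∈[0,12].
(2·6+1)(2·6+1)(2·6+1) = 2197
Δ: 6! 6! 6! / 19! → 1/325909584
sum: t=0:+1/373248000 t=1:−1/1728000 t=2:+1/110592 t=3:−1/46656 t=4:+1/110592 t=5:−1/1728000 t=6:+1/373248000 = -7/1555200
3j²(6 6 6; 0 0 0) = Δ·Π!·Σ² = 400/46189  (sign -1)
sum: t=4:+1/1244160 t=5:−1/691200 t=6:+1/4147200 = -1/2488320
3j²(6 6 6; -4 1 3) = Δ·Π!·Σ² = 875/184756  (sign +1)
combine: 4πI² = 2197·400/46189·875/184756 = 1137500/12623809
take √, sign -1: I = -0.08467897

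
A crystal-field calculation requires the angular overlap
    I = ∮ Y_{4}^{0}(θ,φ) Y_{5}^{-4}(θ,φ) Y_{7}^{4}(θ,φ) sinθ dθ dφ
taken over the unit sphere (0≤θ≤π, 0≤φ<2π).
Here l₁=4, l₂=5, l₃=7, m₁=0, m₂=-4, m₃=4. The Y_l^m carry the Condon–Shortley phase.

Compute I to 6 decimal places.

Checks pass: Σm=0; 16 even; l₃=7∈[1,9].
(2·4+1)(2·5+1)(2·7+1) = 1485
Δ: 2! 6! 8! / 17! → 1/6126120
sum: t=0:+1/69120 t=1:−1/20736 t=2:+1/69120 = -1/51840
3j²(4 5 7; 0 0 0) = Δ·Π!·Σ² = 280/21879  (sign +1)
sum: t=0:+1/483840 t=1:−1/1451520 = 1/725760
3j²(4 5 7; 0 -4 4) = Δ·Π!·Σ² = 24/1547  (sign -1)
combine: 4πI² = 1485·280/21879·24/1547 = 14400/48841
take √, sign -1: I = -0.15317364

-0.153174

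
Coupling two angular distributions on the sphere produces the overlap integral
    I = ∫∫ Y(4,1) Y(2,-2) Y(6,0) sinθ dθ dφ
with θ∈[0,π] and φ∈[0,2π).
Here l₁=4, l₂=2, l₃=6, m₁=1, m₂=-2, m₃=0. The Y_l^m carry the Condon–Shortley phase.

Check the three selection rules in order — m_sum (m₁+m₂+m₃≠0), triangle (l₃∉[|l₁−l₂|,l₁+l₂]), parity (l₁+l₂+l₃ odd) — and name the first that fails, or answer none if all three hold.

m_sum

azimuthal sum: 1 − 2 + 0 = -1  ✗
2 ≤ 6 ≤ 6 (triangle on l)
L = 4 + 2 + 6 = 12 (even)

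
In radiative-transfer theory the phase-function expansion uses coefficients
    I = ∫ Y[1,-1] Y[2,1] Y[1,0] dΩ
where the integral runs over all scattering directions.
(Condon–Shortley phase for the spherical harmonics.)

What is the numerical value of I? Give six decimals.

Rules hold: Σm=0, L=4 even, 1≤1≤3.
N = 3·5·3 = 45
Δ = 2!·0!·2!/5! = 1/30
Racah Σ t=1..1: t=1:−1/1 = -1/1
⇒ 3j(1 2 1; 0 0 0)² = 2/15, sgn +1
Racah Σ t=2..2: t=2:+1/2 = 1/2
⇒ 3j(1 2 1; -1 1 0)² = 1/10, sgn -1
4πI² = N·(3j₀)²·(3jₘ)² = 3/5
I = -1·√(0.6/4π) = -0.21850969

-0.218510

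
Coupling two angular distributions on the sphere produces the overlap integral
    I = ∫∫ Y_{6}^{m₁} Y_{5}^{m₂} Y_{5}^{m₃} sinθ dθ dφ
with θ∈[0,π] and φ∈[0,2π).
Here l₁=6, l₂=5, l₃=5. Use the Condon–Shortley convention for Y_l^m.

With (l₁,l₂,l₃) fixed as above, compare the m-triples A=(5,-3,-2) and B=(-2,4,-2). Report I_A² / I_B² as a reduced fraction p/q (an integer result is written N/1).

Same 6,5,5: normalisation and zero-m 3j drop out of the ratio.
A: Δ: 6! 6! 4! / 17! → 1/28588560; sum: t=0:+1/345600 t=1:−1/518400 = 1/1036800; 3j²(6 5 5; 5 -3 -2) = Δ·Π!·Σ² = 7/2210  (sign -1)
B: Δ: 6! 6! 4! / 17! → 1/28588560; sum: t=5:−1/103680 t=6:+1/207360 = -1/207360; 3j²(6 5 5; -2 4 -2) = Δ·Π!·Σ² = 21/2431  (sign +1)
I_A²/I_B² = (7/2210)/(21/2431) = 11/30

11/30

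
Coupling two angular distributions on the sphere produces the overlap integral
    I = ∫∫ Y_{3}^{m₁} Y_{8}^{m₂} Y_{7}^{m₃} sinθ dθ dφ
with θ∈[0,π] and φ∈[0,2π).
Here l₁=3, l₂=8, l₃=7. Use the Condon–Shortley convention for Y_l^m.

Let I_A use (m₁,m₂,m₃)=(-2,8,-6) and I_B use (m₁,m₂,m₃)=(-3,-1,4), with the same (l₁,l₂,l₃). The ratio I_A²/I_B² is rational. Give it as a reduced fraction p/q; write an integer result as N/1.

676/165

Same 3,8,7: normalisation and zero-m 3j drop out of the ratio.
A: Δ: 4! 2! 12! / 19! → 1/5290740; sum: t=4:+1/11496038400 = 1/11496038400; 3j²(3 8 7; -2 8 -6) = Δ·Π!·Σ² = 65/2907  (sign -1)
B: Δ: 4! 2! 12! / 19! → 1/5290740; sum: t=4:+1/104509440 = 1/104509440; 3j²(3 8 7; -3 -1 4) = Δ·Π!·Σ² = 275/50388  (sign -1)
I_A²/I_B² = (65/2907)/(275/50388) = 676/165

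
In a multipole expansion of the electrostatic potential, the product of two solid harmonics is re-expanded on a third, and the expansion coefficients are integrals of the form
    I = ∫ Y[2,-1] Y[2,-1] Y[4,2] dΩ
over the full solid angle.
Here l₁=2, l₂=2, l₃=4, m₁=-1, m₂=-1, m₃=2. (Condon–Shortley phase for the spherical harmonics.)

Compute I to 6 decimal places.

Rules hold: Σm=0, L=8 even, 0≤4≤4.
N = 5·5·9 = 225
Δ = 0!·4!·4!/9! = 1/630
Racah Σ t=0..0: t=0:+1/16 = 1/16
⇒ 3j(2 2 4; 0 0 0)² = 2/35, sgn +1
Racah Σ t=0..0: t=0:+1/36 = 1/36
⇒ 3j(2 2 4; -1 -1 2)² = 4/63, sgn +1
4πI² = N·(3j₀)²·(3jₘ)² = 40/49
I = +1·√(0.816327/4π) = 0.25487487

0.254875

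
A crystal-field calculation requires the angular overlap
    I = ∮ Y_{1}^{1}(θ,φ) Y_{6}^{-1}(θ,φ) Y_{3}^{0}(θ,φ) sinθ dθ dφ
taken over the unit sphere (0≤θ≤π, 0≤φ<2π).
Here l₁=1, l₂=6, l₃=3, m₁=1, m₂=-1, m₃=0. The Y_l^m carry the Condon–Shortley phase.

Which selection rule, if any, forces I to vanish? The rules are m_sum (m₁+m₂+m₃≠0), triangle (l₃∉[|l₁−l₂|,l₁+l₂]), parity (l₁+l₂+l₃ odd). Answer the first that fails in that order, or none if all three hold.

azimuthal sum: 1 − 1 + 0 = 0  ✓
5 ≤ 3 ≤ 7 (triangle on l)  ✗
L = 1 + 6 + 3 = 10 (even)

triangle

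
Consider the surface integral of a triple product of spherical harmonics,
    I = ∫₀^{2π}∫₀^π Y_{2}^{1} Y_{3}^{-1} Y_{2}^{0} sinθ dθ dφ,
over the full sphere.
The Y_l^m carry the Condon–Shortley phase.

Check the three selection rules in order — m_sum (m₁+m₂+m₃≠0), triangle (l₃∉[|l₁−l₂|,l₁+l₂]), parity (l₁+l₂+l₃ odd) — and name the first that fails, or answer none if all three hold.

Σmᵢ = 0  ✓
l₃∈[|l₁−l₂|,l₁+l₂]=[1,5], have l₃=2  ✓
Σlᵢ = 7 ⇒ odd  ✗

parity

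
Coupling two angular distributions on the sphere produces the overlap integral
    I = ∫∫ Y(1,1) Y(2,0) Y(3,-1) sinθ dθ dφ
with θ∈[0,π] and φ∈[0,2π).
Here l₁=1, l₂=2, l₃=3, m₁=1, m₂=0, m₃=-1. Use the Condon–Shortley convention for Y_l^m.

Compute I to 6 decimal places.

m-sum 0 ✓  L=6 even ✓  1≤3≤3 ✓
Π(2lᵢ+1) = 3×5×7 = 105
triangle coeff Δ(1,2,3) = 1/105
Σ_t [0,0]: t=0:+1/4 = 1/4
(3j)²=3/35 [(1 2 3; 0 0 0)], sign=-1
Σ_t [0,0]: t=0:+1/8 = 1/8
(3j)²=2/35 [(1 2 3; 1 0 -1)], sign=+1
⇒ 4πI² = 18/35
I = (-1)√(18/35/(4π)) = -0.20230066

-0.202301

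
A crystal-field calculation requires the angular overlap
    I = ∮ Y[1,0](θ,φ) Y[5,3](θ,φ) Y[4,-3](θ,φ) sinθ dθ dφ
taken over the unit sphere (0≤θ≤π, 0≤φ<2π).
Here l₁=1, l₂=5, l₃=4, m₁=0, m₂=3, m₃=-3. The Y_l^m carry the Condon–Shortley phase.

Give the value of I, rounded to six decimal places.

Checks pass: Σm=0; 10 even; l₃=4∈[4,6].
(2·1+1)(2·5+1)(2·4+1) = 297
Δ: 2! 0! 8! / 11! → 1/495
sum: t=1:−1/576 = -1/576
3j²(1 5 4; 0 0 0) = Δ·Π!·Σ² = 5/99  (sign -1)
sum: t=1:−1/5040 = -1/5040
3j²(1 5 4; 0 3 -3) = Δ·Π!·Σ² = 16/495  (sign +1)
combine: 4πI² = 297·5/99·16/495 = 16/33
take √, sign -1: I = -0.19642560

-0.196426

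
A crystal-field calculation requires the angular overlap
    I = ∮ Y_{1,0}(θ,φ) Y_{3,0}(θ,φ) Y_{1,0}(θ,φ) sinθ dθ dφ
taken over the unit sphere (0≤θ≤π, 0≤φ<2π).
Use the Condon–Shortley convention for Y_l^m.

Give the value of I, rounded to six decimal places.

|1−3|≤1≤1+3 violated ⇒ I = 0

0.000000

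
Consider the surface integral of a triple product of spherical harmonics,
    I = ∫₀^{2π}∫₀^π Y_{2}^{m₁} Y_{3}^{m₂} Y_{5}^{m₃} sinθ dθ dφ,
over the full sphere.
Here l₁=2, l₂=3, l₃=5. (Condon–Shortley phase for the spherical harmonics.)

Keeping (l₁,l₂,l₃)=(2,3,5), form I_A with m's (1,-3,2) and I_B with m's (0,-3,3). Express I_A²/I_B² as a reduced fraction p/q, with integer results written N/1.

1/4

Same 2,3,5: normalisation and zero-m 3j drop out of the ratio.
A: Δ: 0! 4! 6! / 11! → 1/2310; sum: t=0:+1/4320 = 1/4320; 3j²(2 3 5; 1 -3 2) = Δ·Π!·Σ² = 1/330  (sign -1)
B: Δ: 0! 4! 6! / 11! → 1/2310; sum: t=0:+1/2880 = 1/2880; 3j²(2 3 5; 0 -3 3) = Δ·Π!·Σ² = 2/165  (sign +1)
I_A²/I_B² = (1/330)/(2/165) = 1/4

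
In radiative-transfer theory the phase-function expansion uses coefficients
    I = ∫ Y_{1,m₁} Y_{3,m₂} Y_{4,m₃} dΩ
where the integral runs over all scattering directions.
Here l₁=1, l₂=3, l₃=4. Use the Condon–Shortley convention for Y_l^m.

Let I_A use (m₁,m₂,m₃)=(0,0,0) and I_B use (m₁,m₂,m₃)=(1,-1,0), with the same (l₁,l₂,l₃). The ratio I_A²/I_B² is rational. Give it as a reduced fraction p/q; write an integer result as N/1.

Same 1,3,4: normalisation and zero-m 3j drop out of the ratio.
A: Δ: 0! 2! 6! / 9! → 1/252; sum: t=0:+1/36 = 1/36; 3j²(1 3 4; 0 0 0) = Δ·Π!·Σ² = 4/63  (sign +1)
B: Δ: 0! 2! 6! / 9! → 1/252; sum: t=0:+1/96 = 1/96; 3j²(1 3 4; 1 -1 0) = Δ·Π!·Σ² = 1/42  (sign +1)
I_A²/I_B² = (4/63)/(1/42) = 8/3

8/3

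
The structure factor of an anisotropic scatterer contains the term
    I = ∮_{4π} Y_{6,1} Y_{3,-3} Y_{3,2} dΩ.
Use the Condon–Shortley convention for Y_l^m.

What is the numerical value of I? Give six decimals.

Rules hold: Σm=0, L=12 even, 3≤3≤9.
N = 13·7·7 = 637
Δ = 6!·6!·0!/13! = 1/12012
Racah Σ t=3..3: t=3:−1/1296 = -1/1296
⇒ 3j(6 3 3; 0 0 0)² = 100/3003, sgn +1
Racah Σ t=0..0: t=0:+1/86400 = 1/86400
⇒ 3j(6 3 3; 1 -3 2)² = 1/1716, sgn -1
4πI² = N·(3j₀)²·(3jₘ)² = 175/14157
I = -1·√(0.0123614/4π) = -0.03136379

-0.031364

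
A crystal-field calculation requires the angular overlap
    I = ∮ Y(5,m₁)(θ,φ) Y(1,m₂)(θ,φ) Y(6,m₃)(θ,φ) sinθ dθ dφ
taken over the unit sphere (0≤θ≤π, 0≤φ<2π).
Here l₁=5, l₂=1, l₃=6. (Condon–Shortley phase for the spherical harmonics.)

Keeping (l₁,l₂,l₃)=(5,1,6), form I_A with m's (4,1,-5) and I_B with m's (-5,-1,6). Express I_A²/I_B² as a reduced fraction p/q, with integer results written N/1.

Same 5,1,6: normalisation and zero-m 3j drop out of the ratio.
A: Δ: 0! 10! 2! / 13! → 1/858; sum: t=0:+1/725760 = 1/725760; 3j²(5 1 6; 4 1 -5) = Δ·Π!·Σ² = 5/78  (sign -1)
B: Δ: 0! 10! 2! / 13! → 1/858; sum: t=0:+1/7257600 = 1/7257600; 3j²(5 1 6; -5 -1 6) = Δ·Π!·Σ² = 1/13  (sign +1)
I_A²/I_B² = (5/78)/(1/13) = 5/6

5/6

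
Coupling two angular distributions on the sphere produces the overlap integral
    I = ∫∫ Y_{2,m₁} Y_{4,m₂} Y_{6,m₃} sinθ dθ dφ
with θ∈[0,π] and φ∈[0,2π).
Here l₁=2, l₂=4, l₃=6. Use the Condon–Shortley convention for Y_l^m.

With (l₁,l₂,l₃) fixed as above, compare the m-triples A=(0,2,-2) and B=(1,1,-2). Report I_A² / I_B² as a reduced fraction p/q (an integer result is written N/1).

3/4

l's match ⇒ only the (l;m) 3-j factors differ between A and B.
A: triangle coeff Δ(2,4,6) = 1/6435; Σ_t [0,0]: t=0:+1/5760 = 1/5760; (3j)²=56/2145 [(2 4 6; 0 2 -2)], sign=+1
B: triangle coeff Δ(2,4,6) = 1/6435; Σ_t [0,0]: t=0:+1/4320 = 1/4320; (3j)²=224/6435 [(2 4 6; 1 1 -2)], sign=+1
I_A²/I_B² = (56/2145)/(224/6435) = 3/4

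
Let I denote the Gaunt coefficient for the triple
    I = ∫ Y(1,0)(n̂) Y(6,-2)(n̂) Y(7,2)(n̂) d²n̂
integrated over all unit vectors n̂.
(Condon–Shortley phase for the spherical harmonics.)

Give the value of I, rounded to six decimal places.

Rules hold: Σm=0, L=14 even, 5≤7≤7.
N = 3·13·15 = 585
Δ = 0!·2!·12!/15! = 1/1365
Racah Σ t=0..0: t=0:+1/518400 = 1/518400
⇒ 3j(1 6 7; 0 0 0)² = 7/195, sgn -1
Racah Σ t=0..0: t=0:+1/967680 = 1/967680
⇒ 3j(1 6 7; 0 -2 2)² = 3/91, sgn -1
4πI² = N·(3j₀)²·(3jₘ)² = 9/13
I = +1·√(0.692308/4π) = 0.23471705

0.234717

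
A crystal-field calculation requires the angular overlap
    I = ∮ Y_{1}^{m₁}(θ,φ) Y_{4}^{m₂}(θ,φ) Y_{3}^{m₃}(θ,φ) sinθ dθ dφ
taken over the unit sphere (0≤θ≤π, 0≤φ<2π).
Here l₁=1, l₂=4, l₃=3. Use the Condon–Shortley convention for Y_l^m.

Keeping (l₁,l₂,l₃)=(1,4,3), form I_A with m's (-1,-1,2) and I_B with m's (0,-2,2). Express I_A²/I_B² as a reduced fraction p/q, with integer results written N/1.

Shared (l₁,l₂,l₃)=(1,4,3): N and (l;000)² cancel in I_A²/I_B².
A: Δ = 2!·0!·6!/9! = 1/252; Racah Σ t=2..2: t=2:+1/240 = 1/240; ⇒ 3j(1 4 3; -1 -1 2)² = 1/84, sgn -1
B: Δ = 2!·0!·6!/9! = 1/252; Racah Σ t=1..1: t=1:−1/120 = -1/120; ⇒ 3j(1 4 3; 0 -2 2)² = 1/21, sgn +1
I_A²/I_B² = (1/84)/(1/21) = 1/4

1/4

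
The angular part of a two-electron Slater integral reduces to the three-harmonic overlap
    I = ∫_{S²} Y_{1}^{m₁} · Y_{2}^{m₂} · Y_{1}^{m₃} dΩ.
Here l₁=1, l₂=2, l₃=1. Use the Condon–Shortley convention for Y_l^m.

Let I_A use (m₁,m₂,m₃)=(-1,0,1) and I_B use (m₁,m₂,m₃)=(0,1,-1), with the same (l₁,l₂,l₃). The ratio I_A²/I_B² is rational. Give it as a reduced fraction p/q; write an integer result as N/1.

Shared (l₁,l₂,l₃)=(1,2,1): N and (l;000)² cancel in I_A²/I_B².
A: Δ = 2!·0!·2!/5! = 1/30; Racah Σ t=2..2: t=2:+1/4 = 1/4; ⇒ 3j(1 2 1; -1 0 1)² = 1/30, sgn +1
B: Δ = 2!·0!·2!/5! = 1/30; Racah Σ t=1..1: t=1:−1/2 = -1/2; ⇒ 3j(1 2 1; 0 1 -1)² = 1/10, sgn -1
I_A²/I_B² = (1/30)/(1/10) = 1/3

1/3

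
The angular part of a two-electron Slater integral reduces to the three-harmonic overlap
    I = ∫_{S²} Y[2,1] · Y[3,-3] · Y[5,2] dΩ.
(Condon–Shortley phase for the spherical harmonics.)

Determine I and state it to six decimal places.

Checks pass: Σm=0; 10 even; l₃=5∈[1,5].
(2·2+1)(2·3+1)(2·5+1) = 385
Δ: 0! 4! 6! / 11! → 1/2310
sum: t=0:+1/144 = 1/144
3j²(2 3 5; 0 0 0) = Δ·Π!·Σ² = 10/231  (sign -1)
sum: t=0:+1/4320 = 1/4320
3j²(2 3 5; 1 -3 2) = Δ·Π!·Σ² = 1/330  (sign -1)
combine: 4πI² = 385·10/231·1/330 = 5/99
take √, sign +1: I = 0.06339609

0.063396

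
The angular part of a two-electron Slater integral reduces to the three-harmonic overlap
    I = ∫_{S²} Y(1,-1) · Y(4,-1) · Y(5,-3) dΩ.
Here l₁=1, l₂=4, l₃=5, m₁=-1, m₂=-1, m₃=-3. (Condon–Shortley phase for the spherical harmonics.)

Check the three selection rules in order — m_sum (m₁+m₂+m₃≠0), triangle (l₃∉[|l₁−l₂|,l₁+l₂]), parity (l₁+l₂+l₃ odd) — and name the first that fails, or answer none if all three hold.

Σmᵢ = -5  ✗
l₃∈[|l₁−l₂|,l₁+l₂]=[3,5], have l₃=5
Σlᵢ = 10 ⇒ even

m_sum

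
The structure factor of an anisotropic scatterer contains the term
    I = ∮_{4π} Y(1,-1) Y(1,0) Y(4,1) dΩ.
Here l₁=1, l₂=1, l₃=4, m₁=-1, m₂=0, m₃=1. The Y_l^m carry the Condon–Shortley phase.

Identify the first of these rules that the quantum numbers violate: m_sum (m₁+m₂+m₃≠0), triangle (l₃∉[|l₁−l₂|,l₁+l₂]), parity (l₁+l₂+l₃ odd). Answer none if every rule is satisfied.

triangle

m₁+m₂+m₃ = -1 + 0 + 1 = 0  ✓
triangle: |1−1|=0 ≤ l₃=4 ≤ 1+1=2  ✗
parity: l₁+l₂+l₃ = 6 is even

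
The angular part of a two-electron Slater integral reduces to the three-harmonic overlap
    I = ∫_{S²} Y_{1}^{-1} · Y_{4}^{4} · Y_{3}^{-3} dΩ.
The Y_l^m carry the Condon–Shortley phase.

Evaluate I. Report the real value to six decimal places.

m-sum 0 ✓  L=8 even ✓  3≤3≤5 ✓
Π(2lᵢ+1) = 3×9×7 = 189
triangle coeff Δ(1,4,3) = 1/252
Σ_t [1,1]: t=1:−1/36 = -1/36
(3j)²=4/63 [(1 4 3; 0 0 0)], sign=+1
Σ_t [2,2]: t=2:+1/1440 = 1/1440
(3j)²=1/9 [(1 4 3; -1 4 -3)], sign=+1
⇒ 4πI² = 4/3
I = (+1)√(4/3/(4π)) = 0.32573501

0.325735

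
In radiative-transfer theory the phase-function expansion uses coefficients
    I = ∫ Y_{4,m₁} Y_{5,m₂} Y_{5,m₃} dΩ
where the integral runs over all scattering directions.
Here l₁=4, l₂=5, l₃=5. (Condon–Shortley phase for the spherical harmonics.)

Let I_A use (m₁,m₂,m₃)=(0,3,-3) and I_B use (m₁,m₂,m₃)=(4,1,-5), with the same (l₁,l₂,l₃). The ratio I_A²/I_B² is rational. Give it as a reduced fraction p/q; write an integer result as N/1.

l's match ⇒ only the (l;m) 3-j factors differ between A and B.
A: triangle coeff Δ(4,5,5) = 1/3153150; Σ_t [2,4]: t=2:+1/11520 t=3:−1/4320 t=4:+1/27648 = -1/9216; (3j)²=2/143 [(4 5 5; 0 3 -3)], sign=-1
B: triangle coeff Δ(4,5,5) = 1/3153150; Σ_t [0,0]: t=0:+1/414720 = 1/414720; (3j)²=2/429 [(4 5 5; 4 1 -5)], sign=+1
I_A²/I_B² = (2/143)/(2/429) = 3/1

3/1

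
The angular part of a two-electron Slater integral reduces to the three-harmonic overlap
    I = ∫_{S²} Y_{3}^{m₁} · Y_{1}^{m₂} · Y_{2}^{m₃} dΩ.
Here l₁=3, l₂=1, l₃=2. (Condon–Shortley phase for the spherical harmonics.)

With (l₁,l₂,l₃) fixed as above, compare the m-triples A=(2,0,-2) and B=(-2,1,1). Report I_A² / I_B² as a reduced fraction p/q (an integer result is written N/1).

1/2

Same 3,1,2: normalisation and zero-m 3j drop out of the ratio.
A: Δ: 2! 4! 0! / 7! → 1/105; sum: t=1:−1/24 = -1/24; 3j²(3 1 2; 2 0 -2) = Δ·Π!·Σ² = 1/21  (sign -1)
B: Δ: 2! 4! 0! / 7! → 1/105; sum: t=2:+1/12 = 1/12; 3j²(3 1 2; -2 1 1) = Δ·Π!·Σ² = 2/21  (sign -1)
I_A²/I_B² = (1/21)/(2/21) = 1/2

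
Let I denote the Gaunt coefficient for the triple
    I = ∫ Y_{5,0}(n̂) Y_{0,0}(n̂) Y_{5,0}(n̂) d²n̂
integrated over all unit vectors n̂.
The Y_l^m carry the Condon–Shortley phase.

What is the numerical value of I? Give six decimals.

0.282095

Rules hold: Σm=0, L=10 even, 5≤5≤5.
N = 11·1·11 = 121
Δ = 0!·10!·0!/11! = 1/11
Racah Σ t=0..0: t=0:+1/14400 = 1/14400
⇒ 3j(5 0 5; 0 0 0)² = 1/11, sgn -1
(m-triple is (0,0,0) — same symbol as above.)
4πI² = N·(3j₀)²·(3jₘ)² = 1/1
I = +1·√(1/4π) = 0.28209479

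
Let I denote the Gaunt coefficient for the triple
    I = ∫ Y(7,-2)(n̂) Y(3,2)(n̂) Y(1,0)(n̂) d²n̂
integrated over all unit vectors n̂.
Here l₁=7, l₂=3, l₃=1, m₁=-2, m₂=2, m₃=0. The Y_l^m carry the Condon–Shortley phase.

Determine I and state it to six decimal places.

0.000000

l₃=1 ∉ [4,10] — triangle fails ⇒ I = 0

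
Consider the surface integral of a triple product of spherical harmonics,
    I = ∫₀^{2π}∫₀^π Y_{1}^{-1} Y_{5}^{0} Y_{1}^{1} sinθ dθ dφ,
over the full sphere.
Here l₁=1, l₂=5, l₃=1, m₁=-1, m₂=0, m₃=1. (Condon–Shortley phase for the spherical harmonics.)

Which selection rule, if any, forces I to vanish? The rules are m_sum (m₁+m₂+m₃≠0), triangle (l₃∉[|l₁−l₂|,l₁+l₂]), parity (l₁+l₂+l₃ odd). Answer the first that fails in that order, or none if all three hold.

triangle

Σmᵢ = 0  ✓
l₃∈[|l₁−l₂|,l₁+l₂]=[4,6], have l₃=1  ✗
Σlᵢ = 7 ⇒ odd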